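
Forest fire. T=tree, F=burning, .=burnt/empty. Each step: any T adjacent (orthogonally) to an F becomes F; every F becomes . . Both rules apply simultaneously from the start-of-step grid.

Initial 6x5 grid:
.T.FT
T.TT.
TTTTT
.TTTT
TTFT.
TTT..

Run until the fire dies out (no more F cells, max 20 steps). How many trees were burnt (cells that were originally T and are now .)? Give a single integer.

Step 1: +6 fires, +2 burnt (F count now 6)
Step 2: +7 fires, +6 burnt (F count now 7)
Step 3: +4 fires, +7 burnt (F count now 4)
Step 4: +1 fires, +4 burnt (F count now 1)
Step 5: +1 fires, +1 burnt (F count now 1)
Step 6: +0 fires, +1 burnt (F count now 0)
Fire out after step 6
Initially T: 20, now '.': 29
Total burnt (originally-T cells now '.'): 19

Answer: 19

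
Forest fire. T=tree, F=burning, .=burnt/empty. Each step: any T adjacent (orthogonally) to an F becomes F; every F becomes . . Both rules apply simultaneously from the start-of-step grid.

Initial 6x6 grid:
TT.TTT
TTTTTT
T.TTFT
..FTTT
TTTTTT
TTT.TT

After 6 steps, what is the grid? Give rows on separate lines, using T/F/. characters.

Step 1: 7 trees catch fire, 2 burn out
  TT.TTT
  TTTTFT
  T.FF.F
  ...FFT
  TTFTTT
  TTT.TT
Step 2: 9 trees catch fire, 7 burn out
  TT.TFT
  TTFF.F
  T.....
  .....F
  TF.FFT
  TTF.TT
Step 3: 7 trees catch fire, 9 burn out
  TT.F.F
  TF....
  T.....
  ......
  F....F
  TF..FT
Step 4: 4 trees catch fire, 7 burn out
  TF....
  F.....
  T.....
  ......
  ......
  F....F
Step 5: 2 trees catch fire, 4 burn out
  F.....
  ......
  F.....
  ......
  ......
  ......
Step 6: 0 trees catch fire, 2 burn out
  ......
  ......
  ......
  ......
  ......
  ......

......
......
......
......
......
......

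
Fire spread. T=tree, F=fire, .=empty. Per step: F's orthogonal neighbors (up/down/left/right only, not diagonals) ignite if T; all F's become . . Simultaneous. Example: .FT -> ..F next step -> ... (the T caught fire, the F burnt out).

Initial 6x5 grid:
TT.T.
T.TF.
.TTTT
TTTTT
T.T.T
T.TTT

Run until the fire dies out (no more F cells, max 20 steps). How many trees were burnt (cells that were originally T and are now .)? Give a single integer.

Answer: 18

Derivation:
Step 1: +3 fires, +1 burnt (F count now 3)
Step 2: +3 fires, +3 burnt (F count now 3)
Step 3: +3 fires, +3 burnt (F count now 3)
Step 4: +3 fires, +3 burnt (F count now 3)
Step 5: +3 fires, +3 burnt (F count now 3)
Step 6: +2 fires, +3 burnt (F count now 2)
Step 7: +1 fires, +2 burnt (F count now 1)
Step 8: +0 fires, +1 burnt (F count now 0)
Fire out after step 8
Initially T: 21, now '.': 27
Total burnt (originally-T cells now '.'): 18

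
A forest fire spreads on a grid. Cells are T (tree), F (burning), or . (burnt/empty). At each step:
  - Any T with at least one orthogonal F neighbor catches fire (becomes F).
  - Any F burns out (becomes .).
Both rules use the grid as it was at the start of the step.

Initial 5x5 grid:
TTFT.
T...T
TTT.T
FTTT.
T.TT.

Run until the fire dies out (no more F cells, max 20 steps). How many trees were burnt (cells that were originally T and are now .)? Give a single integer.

Answer: 13

Derivation:
Step 1: +5 fires, +2 burnt (F count now 5)
Step 2: +4 fires, +5 burnt (F count now 4)
Step 3: +3 fires, +4 burnt (F count now 3)
Step 4: +1 fires, +3 burnt (F count now 1)
Step 5: +0 fires, +1 burnt (F count now 0)
Fire out after step 5
Initially T: 15, now '.': 23
Total burnt (originally-T cells now '.'): 13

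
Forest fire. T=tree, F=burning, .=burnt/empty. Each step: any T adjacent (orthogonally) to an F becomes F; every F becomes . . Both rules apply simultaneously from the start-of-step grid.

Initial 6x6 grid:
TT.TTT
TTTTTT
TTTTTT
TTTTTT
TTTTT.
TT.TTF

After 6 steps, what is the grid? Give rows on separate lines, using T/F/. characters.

Step 1: 1 trees catch fire, 1 burn out
  TT.TTT
  TTTTTT
  TTTTTT
  TTTTTT
  TTTTT.
  TT.TF.
Step 2: 2 trees catch fire, 1 burn out
  TT.TTT
  TTTTTT
  TTTTTT
  TTTTTT
  TTTTF.
  TT.F..
Step 3: 2 trees catch fire, 2 burn out
  TT.TTT
  TTTTTT
  TTTTTT
  TTTTFT
  TTTF..
  TT....
Step 4: 4 trees catch fire, 2 burn out
  TT.TTT
  TTTTTT
  TTTTFT
  TTTF.F
  TTF...
  TT....
Step 5: 5 trees catch fire, 4 burn out
  TT.TTT
  TTTTFT
  TTTF.F
  TTF...
  TF....
  TT....
Step 6: 7 trees catch fire, 5 burn out
  TT.TFT
  TTTF.F
  TTF...
  TF....
  F.....
  TF....

TT.TFT
TTTF.F
TTF...
TF....
F.....
TF....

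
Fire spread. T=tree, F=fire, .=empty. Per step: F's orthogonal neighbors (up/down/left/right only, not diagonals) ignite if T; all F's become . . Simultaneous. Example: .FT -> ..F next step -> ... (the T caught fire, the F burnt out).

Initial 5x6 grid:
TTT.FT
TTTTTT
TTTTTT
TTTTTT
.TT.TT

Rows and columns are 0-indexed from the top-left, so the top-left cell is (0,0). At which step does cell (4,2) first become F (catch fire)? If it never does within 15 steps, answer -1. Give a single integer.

Step 1: cell (4,2)='T' (+2 fires, +1 burnt)
Step 2: cell (4,2)='T' (+3 fires, +2 burnt)
Step 3: cell (4,2)='T' (+4 fires, +3 burnt)
Step 4: cell (4,2)='T' (+6 fires, +4 burnt)
Step 5: cell (4,2)='T' (+5 fires, +6 burnt)
Step 6: cell (4,2)='F' (+4 fires, +5 burnt)
  -> target ignites at step 6
Step 7: cell (4,2)='.' (+2 fires, +4 burnt)
Step 8: cell (4,2)='.' (+0 fires, +2 burnt)
  fire out at step 8

6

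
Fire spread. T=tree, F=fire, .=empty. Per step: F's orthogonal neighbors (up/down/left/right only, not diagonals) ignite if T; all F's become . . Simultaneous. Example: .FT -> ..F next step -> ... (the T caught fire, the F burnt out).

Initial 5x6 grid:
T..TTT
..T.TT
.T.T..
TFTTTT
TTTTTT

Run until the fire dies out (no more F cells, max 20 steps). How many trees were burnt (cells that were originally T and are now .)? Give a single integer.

Step 1: +4 fires, +1 burnt (F count now 4)
Step 2: +3 fires, +4 burnt (F count now 3)
Step 3: +3 fires, +3 burnt (F count now 3)
Step 4: +2 fires, +3 burnt (F count now 2)
Step 5: +1 fires, +2 burnt (F count now 1)
Step 6: +0 fires, +1 burnt (F count now 0)
Fire out after step 6
Initially T: 20, now '.': 23
Total burnt (originally-T cells now '.'): 13

Answer: 13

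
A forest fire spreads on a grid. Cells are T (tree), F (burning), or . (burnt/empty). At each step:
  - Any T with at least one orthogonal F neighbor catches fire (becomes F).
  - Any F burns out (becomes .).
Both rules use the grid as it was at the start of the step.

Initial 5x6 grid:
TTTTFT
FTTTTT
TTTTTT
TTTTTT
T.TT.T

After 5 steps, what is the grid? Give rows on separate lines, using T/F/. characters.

Step 1: 6 trees catch fire, 2 burn out
  FTTF.F
  .FTTFT
  FTTTTT
  TTTTTT
  T.TT.T
Step 2: 8 trees catch fire, 6 burn out
  .FF...
  ..FF.F
  .FTTFT
  FTTTTT
  T.TT.T
Step 3: 6 trees catch fire, 8 burn out
  ......
  ......
  ..FF.F
  .FTTFT
  F.TT.T
Step 4: 3 trees catch fire, 6 burn out
  ......
  ......
  ......
  ..FF.F
  ..TT.T
Step 5: 3 trees catch fire, 3 burn out
  ......
  ......
  ......
  ......
  ..FF.F

......
......
......
......
..FF.F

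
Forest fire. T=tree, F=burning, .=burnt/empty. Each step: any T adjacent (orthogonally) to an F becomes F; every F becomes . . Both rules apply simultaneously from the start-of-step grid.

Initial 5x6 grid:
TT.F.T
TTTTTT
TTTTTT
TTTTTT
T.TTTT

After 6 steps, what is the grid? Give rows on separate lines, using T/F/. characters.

Step 1: 1 trees catch fire, 1 burn out
  TT...T
  TTTFTT
  TTTTTT
  TTTTTT
  T.TTTT
Step 2: 3 trees catch fire, 1 burn out
  TT...T
  TTF.FT
  TTTFTT
  TTTTTT
  T.TTTT
Step 3: 5 trees catch fire, 3 burn out
  TT...T
  TF...F
  TTF.FT
  TTTFTT
  T.TTTT
Step 4: 8 trees catch fire, 5 burn out
  TF...F
  F.....
  TF...F
  TTF.FT
  T.TFTT
Step 5: 6 trees catch fire, 8 burn out
  F.....
  ......
  F.....
  TF...F
  T.F.FT
Step 6: 2 trees catch fire, 6 burn out
  ......
  ......
  ......
  F.....
  T....F

......
......
......
F.....
T....F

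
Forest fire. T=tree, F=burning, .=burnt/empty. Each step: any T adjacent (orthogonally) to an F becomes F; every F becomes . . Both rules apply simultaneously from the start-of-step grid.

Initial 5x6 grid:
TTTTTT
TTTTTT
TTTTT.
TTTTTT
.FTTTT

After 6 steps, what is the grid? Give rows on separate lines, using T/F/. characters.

Step 1: 2 trees catch fire, 1 burn out
  TTTTTT
  TTTTTT
  TTTTT.
  TFTTTT
  ..FTTT
Step 2: 4 trees catch fire, 2 burn out
  TTTTTT
  TTTTTT
  TFTTT.
  F.FTTT
  ...FTT
Step 3: 5 trees catch fire, 4 burn out
  TTTTTT
  TFTTTT
  F.FTT.
  ...FTT
  ....FT
Step 4: 6 trees catch fire, 5 burn out
  TFTTTT
  F.FTTT
  ...FT.
  ....FT
  .....F
Step 5: 5 trees catch fire, 6 burn out
  F.FTTT
  ...FTT
  ....F.
  .....F
  ......
Step 6: 2 trees catch fire, 5 burn out
  ...FTT
  ....FT
  ......
  ......
  ......

...FTT
....FT
......
......
......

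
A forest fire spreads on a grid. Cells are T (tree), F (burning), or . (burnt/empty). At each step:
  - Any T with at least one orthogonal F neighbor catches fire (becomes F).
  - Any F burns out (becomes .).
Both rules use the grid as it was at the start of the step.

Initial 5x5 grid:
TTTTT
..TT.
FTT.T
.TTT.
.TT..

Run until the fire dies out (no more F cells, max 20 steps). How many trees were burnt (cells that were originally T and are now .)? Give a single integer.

Answer: 14

Derivation:
Step 1: +1 fires, +1 burnt (F count now 1)
Step 2: +2 fires, +1 burnt (F count now 2)
Step 3: +3 fires, +2 burnt (F count now 3)
Step 4: +4 fires, +3 burnt (F count now 4)
Step 5: +2 fires, +4 burnt (F count now 2)
Step 6: +2 fires, +2 burnt (F count now 2)
Step 7: +0 fires, +2 burnt (F count now 0)
Fire out after step 7
Initially T: 15, now '.': 24
Total burnt (originally-T cells now '.'): 14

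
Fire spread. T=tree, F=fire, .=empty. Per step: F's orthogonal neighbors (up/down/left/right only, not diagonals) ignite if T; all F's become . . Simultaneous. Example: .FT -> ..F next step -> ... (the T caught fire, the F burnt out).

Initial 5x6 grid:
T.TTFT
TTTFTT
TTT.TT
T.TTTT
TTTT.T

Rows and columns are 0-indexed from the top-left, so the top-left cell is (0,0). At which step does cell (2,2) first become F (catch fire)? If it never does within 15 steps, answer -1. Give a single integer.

Step 1: cell (2,2)='T' (+4 fires, +2 burnt)
Step 2: cell (2,2)='F' (+5 fires, +4 burnt)
  -> target ignites at step 2
Step 3: cell (2,2)='.' (+5 fires, +5 burnt)
Step 4: cell (2,2)='.' (+5 fires, +5 burnt)
Step 5: cell (2,2)='.' (+4 fires, +5 burnt)
Step 6: cell (2,2)='.' (+1 fires, +4 burnt)
Step 7: cell (2,2)='.' (+0 fires, +1 burnt)
  fire out at step 7

2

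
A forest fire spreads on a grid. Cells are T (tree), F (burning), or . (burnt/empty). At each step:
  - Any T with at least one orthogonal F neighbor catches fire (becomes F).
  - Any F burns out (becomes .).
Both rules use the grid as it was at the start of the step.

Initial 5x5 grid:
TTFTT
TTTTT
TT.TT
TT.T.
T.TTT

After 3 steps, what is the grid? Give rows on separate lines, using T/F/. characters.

Step 1: 3 trees catch fire, 1 burn out
  TF.FT
  TTFTT
  TT.TT
  TT.T.
  T.TTT
Step 2: 4 trees catch fire, 3 burn out
  F...F
  TF.FT
  TT.TT
  TT.T.
  T.TTT
Step 3: 4 trees catch fire, 4 burn out
  .....
  F...F
  TF.FT
  TT.T.
  T.TTT

.....
F...F
TF.FT
TT.T.
T.TTT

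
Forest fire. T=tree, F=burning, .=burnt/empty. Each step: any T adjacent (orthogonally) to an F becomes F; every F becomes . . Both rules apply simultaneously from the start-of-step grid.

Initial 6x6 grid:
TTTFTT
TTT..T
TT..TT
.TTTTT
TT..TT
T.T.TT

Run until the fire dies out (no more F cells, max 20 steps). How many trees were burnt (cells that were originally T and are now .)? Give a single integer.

Step 1: +2 fires, +1 burnt (F count now 2)
Step 2: +3 fires, +2 burnt (F count now 3)
Step 3: +3 fires, +3 burnt (F count now 3)
Step 4: +3 fires, +3 burnt (F count now 3)
Step 5: +4 fires, +3 burnt (F count now 4)
Step 6: +4 fires, +4 burnt (F count now 4)
Step 7: +4 fires, +4 burnt (F count now 4)
Step 8: +2 fires, +4 burnt (F count now 2)
Step 9: +0 fires, +2 burnt (F count now 0)
Fire out after step 9
Initially T: 26, now '.': 35
Total burnt (originally-T cells now '.'): 25

Answer: 25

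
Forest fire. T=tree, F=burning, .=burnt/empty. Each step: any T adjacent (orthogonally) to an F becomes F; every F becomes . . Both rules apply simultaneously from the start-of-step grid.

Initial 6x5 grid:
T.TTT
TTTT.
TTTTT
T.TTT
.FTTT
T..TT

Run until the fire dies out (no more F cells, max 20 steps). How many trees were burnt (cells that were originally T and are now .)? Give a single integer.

Step 1: +1 fires, +1 burnt (F count now 1)
Step 2: +2 fires, +1 burnt (F count now 2)
Step 3: +4 fires, +2 burnt (F count now 4)
Step 4: +5 fires, +4 burnt (F count now 5)
Step 5: +5 fires, +5 burnt (F count now 5)
Step 6: +3 fires, +5 burnt (F count now 3)
Step 7: +2 fires, +3 burnt (F count now 2)
Step 8: +0 fires, +2 burnt (F count now 0)
Fire out after step 8
Initially T: 23, now '.': 29
Total burnt (originally-T cells now '.'): 22

Answer: 22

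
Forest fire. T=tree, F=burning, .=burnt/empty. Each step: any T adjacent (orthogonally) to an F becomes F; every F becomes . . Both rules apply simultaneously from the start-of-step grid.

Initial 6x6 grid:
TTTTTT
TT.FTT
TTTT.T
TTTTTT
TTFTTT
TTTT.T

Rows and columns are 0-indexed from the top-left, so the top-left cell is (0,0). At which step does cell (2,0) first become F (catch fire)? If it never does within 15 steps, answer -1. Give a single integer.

Step 1: cell (2,0)='T' (+7 fires, +2 burnt)
Step 2: cell (2,0)='T' (+10 fires, +7 burnt)
Step 3: cell (2,0)='T' (+8 fires, +10 burnt)
Step 4: cell (2,0)='F' (+5 fires, +8 burnt)
  -> target ignites at step 4
Step 5: cell (2,0)='.' (+1 fires, +5 burnt)
Step 6: cell (2,0)='.' (+0 fires, +1 burnt)
  fire out at step 6

4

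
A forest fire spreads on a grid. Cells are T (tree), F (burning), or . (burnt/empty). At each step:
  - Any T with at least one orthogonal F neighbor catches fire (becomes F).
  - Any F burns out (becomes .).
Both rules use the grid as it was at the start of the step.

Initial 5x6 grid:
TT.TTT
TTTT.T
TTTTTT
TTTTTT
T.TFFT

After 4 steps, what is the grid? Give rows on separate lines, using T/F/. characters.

Step 1: 4 trees catch fire, 2 burn out
  TT.TTT
  TTTT.T
  TTTTTT
  TTTFFT
  T.F..F
Step 2: 4 trees catch fire, 4 burn out
  TT.TTT
  TTTT.T
  TTTFFT
  TTF..F
  T.....
Step 3: 4 trees catch fire, 4 burn out
  TT.TTT
  TTTF.T
  TTF..F
  TF....
  T.....
Step 4: 5 trees catch fire, 4 burn out
  TT.FTT
  TTF..F
  TF....
  F.....
  T.....

TT.FTT
TTF..F
TF....
F.....
T.....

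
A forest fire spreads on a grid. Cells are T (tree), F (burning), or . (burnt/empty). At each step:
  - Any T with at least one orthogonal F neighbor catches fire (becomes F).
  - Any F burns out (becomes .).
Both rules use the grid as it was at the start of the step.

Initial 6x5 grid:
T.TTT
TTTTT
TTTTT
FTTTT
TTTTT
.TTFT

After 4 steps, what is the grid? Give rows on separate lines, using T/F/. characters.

Step 1: 6 trees catch fire, 2 burn out
  T.TTT
  TTTTT
  FTTTT
  .FTTT
  FTTFT
  .TF.F
Step 2: 8 trees catch fire, 6 burn out
  T.TTT
  FTTTT
  .FTTT
  ..FFT
  .FF.F
  .F...
Step 3: 5 trees catch fire, 8 burn out
  F.TTT
  .FTTT
  ..FFT
  ....F
  .....
  .....
Step 4: 3 trees catch fire, 5 burn out
  ..TTT
  ..FFT
  ....F
  .....
  .....
  .....

..TTT
..FFT
....F
.....
.....
.....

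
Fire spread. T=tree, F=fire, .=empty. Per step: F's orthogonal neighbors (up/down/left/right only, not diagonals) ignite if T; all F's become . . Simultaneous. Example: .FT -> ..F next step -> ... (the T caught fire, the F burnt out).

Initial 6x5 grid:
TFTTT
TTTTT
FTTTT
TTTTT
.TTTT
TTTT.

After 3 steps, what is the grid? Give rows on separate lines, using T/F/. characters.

Step 1: 6 trees catch fire, 2 burn out
  F.FTT
  FFTTT
  .FTTT
  FTTTT
  .TTTT
  TTTT.
Step 2: 4 trees catch fire, 6 burn out
  ...FT
  ..FTT
  ..FTT
  .FTTT
  .TTTT
  TTTT.
Step 3: 5 trees catch fire, 4 burn out
  ....F
  ...FT
  ...FT
  ..FTT
  .FTTT
  TTTT.

....F
...FT
...FT
..FTT
.FTTT
TTTT.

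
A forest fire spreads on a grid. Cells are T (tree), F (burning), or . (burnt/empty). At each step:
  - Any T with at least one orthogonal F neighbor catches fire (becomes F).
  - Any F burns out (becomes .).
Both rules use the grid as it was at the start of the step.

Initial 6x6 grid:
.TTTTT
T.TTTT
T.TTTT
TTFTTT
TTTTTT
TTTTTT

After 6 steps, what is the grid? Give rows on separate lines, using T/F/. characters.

Step 1: 4 trees catch fire, 1 burn out
  .TTTTT
  T.TTTT
  T.FTTT
  TF.FTT
  TTFTTT
  TTTTTT
Step 2: 7 trees catch fire, 4 burn out
  .TTTTT
  T.FTTT
  T..FTT
  F...FT
  TF.FTT
  TTFTTT
Step 3: 9 trees catch fire, 7 burn out
  .TFTTT
  T..FTT
  F...FT
  .....F
  F...FT
  TF.FTT
Step 4: 8 trees catch fire, 9 burn out
  .F.FTT
  F...FT
  .....F
  ......
  .....F
  F...FT
Step 5: 3 trees catch fire, 8 burn out
  ....FT
  .....F
  ......
  ......
  ......
  .....F
Step 6: 1 trees catch fire, 3 burn out
  .....F
  ......
  ......
  ......
  ......
  ......

.....F
......
......
......
......
......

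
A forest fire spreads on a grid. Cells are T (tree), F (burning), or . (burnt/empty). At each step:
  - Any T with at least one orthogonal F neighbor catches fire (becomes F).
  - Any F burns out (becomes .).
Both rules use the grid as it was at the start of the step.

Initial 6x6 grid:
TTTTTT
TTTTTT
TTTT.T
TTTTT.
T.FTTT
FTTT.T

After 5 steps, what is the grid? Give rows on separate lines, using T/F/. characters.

Step 1: 5 trees catch fire, 2 burn out
  TTTTTT
  TTTTTT
  TTTT.T
  TTFTT.
  F..FTT
  .FFT.T
Step 2: 6 trees catch fire, 5 burn out
  TTTTTT
  TTTTTT
  TTFT.T
  FF.FT.
  ....FT
  ...F.T
Step 3: 6 trees catch fire, 6 burn out
  TTTTTT
  TTFTTT
  FF.F.T
  ....F.
  .....F
  .....T
Step 4: 5 trees catch fire, 6 burn out
  TTFTTT
  FF.FTT
  .....T
  ......
  ......
  .....F
Step 5: 4 trees catch fire, 5 burn out
  FF.FTT
  ....FT
  .....T
  ......
  ......
  ......

FF.FTT
....FT
.....T
......
......
......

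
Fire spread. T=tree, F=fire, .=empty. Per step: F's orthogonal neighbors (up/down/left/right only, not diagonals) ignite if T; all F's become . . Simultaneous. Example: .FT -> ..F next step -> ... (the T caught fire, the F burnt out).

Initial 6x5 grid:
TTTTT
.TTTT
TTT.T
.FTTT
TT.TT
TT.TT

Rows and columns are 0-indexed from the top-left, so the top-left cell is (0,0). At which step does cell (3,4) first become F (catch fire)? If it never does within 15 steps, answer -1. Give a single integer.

Step 1: cell (3,4)='T' (+3 fires, +1 burnt)
Step 2: cell (3,4)='T' (+6 fires, +3 burnt)
Step 3: cell (3,4)='F' (+5 fires, +6 burnt)
  -> target ignites at step 3
Step 4: cell (3,4)='.' (+6 fires, +5 burnt)
Step 5: cell (3,4)='.' (+3 fires, +6 burnt)
Step 6: cell (3,4)='.' (+1 fires, +3 burnt)
Step 7: cell (3,4)='.' (+0 fires, +1 burnt)
  fire out at step 7

3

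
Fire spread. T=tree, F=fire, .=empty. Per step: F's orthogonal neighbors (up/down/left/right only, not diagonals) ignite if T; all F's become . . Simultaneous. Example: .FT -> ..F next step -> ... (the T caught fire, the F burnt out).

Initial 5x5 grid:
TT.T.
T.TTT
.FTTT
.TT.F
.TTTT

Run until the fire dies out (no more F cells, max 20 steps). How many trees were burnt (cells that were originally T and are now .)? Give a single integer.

Step 1: +4 fires, +2 burnt (F count now 4)
Step 2: +6 fires, +4 burnt (F count now 6)
Step 3: +2 fires, +6 burnt (F count now 2)
Step 4: +1 fires, +2 burnt (F count now 1)
Step 5: +0 fires, +1 burnt (F count now 0)
Fire out after step 5
Initially T: 16, now '.': 22
Total burnt (originally-T cells now '.'): 13

Answer: 13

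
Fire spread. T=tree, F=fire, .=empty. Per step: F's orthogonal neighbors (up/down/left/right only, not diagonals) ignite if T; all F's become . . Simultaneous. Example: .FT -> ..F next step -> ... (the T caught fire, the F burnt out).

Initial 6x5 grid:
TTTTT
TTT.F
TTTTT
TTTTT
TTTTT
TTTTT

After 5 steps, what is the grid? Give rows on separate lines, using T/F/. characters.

Step 1: 2 trees catch fire, 1 burn out
  TTTTF
  TTT..
  TTTTF
  TTTTT
  TTTTT
  TTTTT
Step 2: 3 trees catch fire, 2 burn out
  TTTF.
  TTT..
  TTTF.
  TTTTF
  TTTTT
  TTTTT
Step 3: 4 trees catch fire, 3 burn out
  TTF..
  TTT..
  TTF..
  TTTF.
  TTTTF
  TTTTT
Step 4: 6 trees catch fire, 4 burn out
  TF...
  TTF..
  TF...
  TTF..
  TTTF.
  TTTTF
Step 5: 6 trees catch fire, 6 burn out
  F....
  TF...
  F....
  TF...
  TTF..
  TTTF.

F....
TF...
F....
TF...
TTF..
TTTF.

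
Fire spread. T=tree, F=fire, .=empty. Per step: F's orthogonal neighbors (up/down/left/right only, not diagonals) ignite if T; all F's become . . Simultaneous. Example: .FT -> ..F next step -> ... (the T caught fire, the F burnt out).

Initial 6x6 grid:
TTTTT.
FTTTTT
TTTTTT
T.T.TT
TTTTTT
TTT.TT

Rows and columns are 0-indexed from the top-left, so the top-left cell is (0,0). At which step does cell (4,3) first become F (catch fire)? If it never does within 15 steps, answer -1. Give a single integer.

Step 1: cell (4,3)='T' (+3 fires, +1 burnt)
Step 2: cell (4,3)='T' (+4 fires, +3 burnt)
Step 3: cell (4,3)='T' (+4 fires, +4 burnt)
Step 4: cell (4,3)='T' (+6 fires, +4 burnt)
Step 5: cell (4,3)='T' (+5 fires, +6 burnt)
Step 6: cell (4,3)='F' (+4 fires, +5 burnt)
  -> target ignites at step 6
Step 7: cell (4,3)='.' (+2 fires, +4 burnt)
Step 8: cell (4,3)='.' (+2 fires, +2 burnt)
Step 9: cell (4,3)='.' (+1 fires, +2 burnt)
Step 10: cell (4,3)='.' (+0 fires, +1 burnt)
  fire out at step 10

6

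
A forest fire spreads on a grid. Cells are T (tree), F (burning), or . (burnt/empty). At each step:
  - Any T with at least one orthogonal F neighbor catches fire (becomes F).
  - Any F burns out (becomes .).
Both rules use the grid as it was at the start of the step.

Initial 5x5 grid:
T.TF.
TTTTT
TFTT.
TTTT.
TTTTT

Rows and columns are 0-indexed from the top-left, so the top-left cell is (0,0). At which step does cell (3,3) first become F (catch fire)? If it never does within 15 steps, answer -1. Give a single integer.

Step 1: cell (3,3)='T' (+6 fires, +2 burnt)
Step 2: cell (3,3)='T' (+7 fires, +6 burnt)
Step 3: cell (3,3)='F' (+4 fires, +7 burnt)
  -> target ignites at step 3
Step 4: cell (3,3)='.' (+1 fires, +4 burnt)
Step 5: cell (3,3)='.' (+1 fires, +1 burnt)
Step 6: cell (3,3)='.' (+0 fires, +1 burnt)
  fire out at step 6

3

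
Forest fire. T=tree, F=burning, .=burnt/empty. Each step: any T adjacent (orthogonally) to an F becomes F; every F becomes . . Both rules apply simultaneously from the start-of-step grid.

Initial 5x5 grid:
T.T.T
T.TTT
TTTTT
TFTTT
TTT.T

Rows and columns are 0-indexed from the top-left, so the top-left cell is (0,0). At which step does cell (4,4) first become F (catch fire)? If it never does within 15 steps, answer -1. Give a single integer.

Step 1: cell (4,4)='T' (+4 fires, +1 burnt)
Step 2: cell (4,4)='T' (+5 fires, +4 burnt)
Step 3: cell (4,4)='T' (+4 fires, +5 burnt)
Step 4: cell (4,4)='F' (+5 fires, +4 burnt)
  -> target ignites at step 4
Step 5: cell (4,4)='.' (+1 fires, +5 burnt)
Step 6: cell (4,4)='.' (+1 fires, +1 burnt)
Step 7: cell (4,4)='.' (+0 fires, +1 burnt)
  fire out at step 7

4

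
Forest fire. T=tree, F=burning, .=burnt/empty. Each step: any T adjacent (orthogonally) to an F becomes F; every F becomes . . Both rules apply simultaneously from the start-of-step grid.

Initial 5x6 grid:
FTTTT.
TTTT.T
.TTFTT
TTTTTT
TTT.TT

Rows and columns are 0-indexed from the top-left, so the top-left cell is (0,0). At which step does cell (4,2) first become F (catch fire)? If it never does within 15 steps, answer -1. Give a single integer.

Step 1: cell (4,2)='T' (+6 fires, +2 burnt)
Step 2: cell (4,2)='T' (+8 fires, +6 burnt)
Step 3: cell (4,2)='F' (+6 fires, +8 burnt)
  -> target ignites at step 3
Step 4: cell (4,2)='.' (+3 fires, +6 burnt)
Step 5: cell (4,2)='.' (+1 fires, +3 burnt)
Step 6: cell (4,2)='.' (+0 fires, +1 burnt)
  fire out at step 6

3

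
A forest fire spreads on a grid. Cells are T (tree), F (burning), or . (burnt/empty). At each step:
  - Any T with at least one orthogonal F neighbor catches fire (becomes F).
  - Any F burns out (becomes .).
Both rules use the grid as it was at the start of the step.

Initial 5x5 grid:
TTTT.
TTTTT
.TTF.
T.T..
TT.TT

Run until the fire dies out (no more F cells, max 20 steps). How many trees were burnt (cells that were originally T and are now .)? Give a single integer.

Step 1: +2 fires, +1 burnt (F count now 2)
Step 2: +5 fires, +2 burnt (F count now 5)
Step 3: +2 fires, +5 burnt (F count now 2)
Step 4: +2 fires, +2 burnt (F count now 2)
Step 5: +1 fires, +2 burnt (F count now 1)
Step 6: +0 fires, +1 burnt (F count now 0)
Fire out after step 6
Initially T: 17, now '.': 20
Total burnt (originally-T cells now '.'): 12

Answer: 12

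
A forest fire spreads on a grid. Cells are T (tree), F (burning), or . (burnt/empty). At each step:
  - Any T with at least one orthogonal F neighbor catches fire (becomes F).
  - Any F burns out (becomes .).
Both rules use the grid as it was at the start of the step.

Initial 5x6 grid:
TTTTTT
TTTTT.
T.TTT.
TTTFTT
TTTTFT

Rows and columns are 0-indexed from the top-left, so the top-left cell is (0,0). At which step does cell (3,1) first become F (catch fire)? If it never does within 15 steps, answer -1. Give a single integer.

Step 1: cell (3,1)='T' (+5 fires, +2 burnt)
Step 2: cell (3,1)='F' (+6 fires, +5 burnt)
  -> target ignites at step 2
Step 3: cell (3,1)='.' (+5 fires, +6 burnt)
Step 4: cell (3,1)='.' (+5 fires, +5 burnt)
Step 5: cell (3,1)='.' (+3 fires, +5 burnt)
Step 6: cell (3,1)='.' (+1 fires, +3 burnt)
Step 7: cell (3,1)='.' (+0 fires, +1 burnt)
  fire out at step 7

2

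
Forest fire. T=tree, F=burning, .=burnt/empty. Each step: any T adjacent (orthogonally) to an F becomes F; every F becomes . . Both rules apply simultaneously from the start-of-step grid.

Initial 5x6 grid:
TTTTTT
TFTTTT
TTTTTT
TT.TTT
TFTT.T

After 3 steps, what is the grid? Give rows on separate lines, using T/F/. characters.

Step 1: 7 trees catch fire, 2 burn out
  TFTTTT
  F.FTTT
  TFTTTT
  TF.TTT
  F.FT.T
Step 2: 7 trees catch fire, 7 burn out
  F.FTTT
  ...FTT
  F.FTTT
  F..TTT
  ...F.T
Step 3: 4 trees catch fire, 7 burn out
  ...FTT
  ....FT
  ...FTT
  ...FTT
  .....T

...FTT
....FT
...FTT
...FTT
.....T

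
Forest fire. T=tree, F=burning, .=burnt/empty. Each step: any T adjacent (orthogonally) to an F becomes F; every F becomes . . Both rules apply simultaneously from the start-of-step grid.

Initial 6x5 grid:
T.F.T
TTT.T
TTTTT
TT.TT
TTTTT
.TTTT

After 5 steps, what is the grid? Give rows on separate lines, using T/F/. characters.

Step 1: 1 trees catch fire, 1 burn out
  T...T
  TTF.T
  TTTTT
  TT.TT
  TTTTT
  .TTTT
Step 2: 2 trees catch fire, 1 burn out
  T...T
  TF..T
  TTFTT
  TT.TT
  TTTTT
  .TTTT
Step 3: 3 trees catch fire, 2 burn out
  T...T
  F...T
  TF.FT
  TT.TT
  TTTTT
  .TTTT
Step 4: 5 trees catch fire, 3 burn out
  F...T
  ....T
  F...F
  TF.FT
  TTTTT
  .TTTT
Step 5: 5 trees catch fire, 5 burn out
  ....T
  ....F
  .....
  F...F
  TFTFT
  .TTTT

....T
....F
.....
F...F
TFTFT
.TTTT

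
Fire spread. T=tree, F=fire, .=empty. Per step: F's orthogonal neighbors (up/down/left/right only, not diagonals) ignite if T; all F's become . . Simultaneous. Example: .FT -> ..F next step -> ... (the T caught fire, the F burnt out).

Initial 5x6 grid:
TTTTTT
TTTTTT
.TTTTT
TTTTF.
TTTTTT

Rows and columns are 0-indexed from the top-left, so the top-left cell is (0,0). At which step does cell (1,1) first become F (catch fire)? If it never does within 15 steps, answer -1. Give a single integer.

Step 1: cell (1,1)='T' (+3 fires, +1 burnt)
Step 2: cell (1,1)='T' (+6 fires, +3 burnt)
Step 3: cell (1,1)='T' (+6 fires, +6 burnt)
Step 4: cell (1,1)='T' (+6 fires, +6 burnt)
Step 5: cell (1,1)='F' (+3 fires, +6 burnt)
  -> target ignites at step 5
Step 6: cell (1,1)='.' (+2 fires, +3 burnt)
Step 7: cell (1,1)='.' (+1 fires, +2 burnt)
Step 8: cell (1,1)='.' (+0 fires, +1 burnt)
  fire out at step 8

5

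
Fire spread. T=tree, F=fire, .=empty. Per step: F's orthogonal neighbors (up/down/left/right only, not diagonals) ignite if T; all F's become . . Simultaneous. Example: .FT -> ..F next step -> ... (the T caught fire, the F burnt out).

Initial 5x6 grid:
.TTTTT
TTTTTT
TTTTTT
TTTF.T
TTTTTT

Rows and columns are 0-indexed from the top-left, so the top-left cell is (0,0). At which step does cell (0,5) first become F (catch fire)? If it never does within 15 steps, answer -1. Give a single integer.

Step 1: cell (0,5)='T' (+3 fires, +1 burnt)
Step 2: cell (0,5)='T' (+6 fires, +3 burnt)
Step 3: cell (0,5)='T' (+8 fires, +6 burnt)
Step 4: cell (0,5)='T' (+7 fires, +8 burnt)
Step 5: cell (0,5)='F' (+3 fires, +7 burnt)
  -> target ignites at step 5
Step 6: cell (0,5)='.' (+0 fires, +3 burnt)
  fire out at step 6

5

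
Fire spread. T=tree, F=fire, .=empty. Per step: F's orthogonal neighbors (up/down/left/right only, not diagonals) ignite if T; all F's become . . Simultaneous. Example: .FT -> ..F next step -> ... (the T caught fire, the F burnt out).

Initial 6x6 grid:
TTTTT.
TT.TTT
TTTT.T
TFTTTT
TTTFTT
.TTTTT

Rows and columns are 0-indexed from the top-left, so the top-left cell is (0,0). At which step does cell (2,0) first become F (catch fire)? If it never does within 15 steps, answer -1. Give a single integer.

Step 1: cell (2,0)='T' (+8 fires, +2 burnt)
Step 2: cell (2,0)='F' (+10 fires, +8 burnt)
  -> target ignites at step 2
Step 3: cell (2,0)='.' (+5 fires, +10 burnt)
Step 4: cell (2,0)='.' (+5 fires, +5 burnt)
Step 5: cell (2,0)='.' (+2 fires, +5 burnt)
Step 6: cell (2,0)='.' (+0 fires, +2 burnt)
  fire out at step 6

2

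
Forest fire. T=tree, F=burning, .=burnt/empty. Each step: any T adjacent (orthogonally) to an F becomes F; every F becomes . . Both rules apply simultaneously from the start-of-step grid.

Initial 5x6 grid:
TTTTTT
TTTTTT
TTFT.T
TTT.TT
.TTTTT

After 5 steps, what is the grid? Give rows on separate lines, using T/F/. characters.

Step 1: 4 trees catch fire, 1 burn out
  TTTTTT
  TTFTTT
  TF.F.T
  TTF.TT
  .TTTTT
Step 2: 6 trees catch fire, 4 burn out
  TTFTTT
  TF.FTT
  F....T
  TF..TT
  .TFTTT
Step 3: 7 trees catch fire, 6 burn out
  TF.FTT
  F...FT
  .....T
  F...TT
  .F.FTT
Step 4: 4 trees catch fire, 7 burn out
  F...FT
  .....F
  .....T
  ....TT
  ....FT
Step 5: 4 trees catch fire, 4 burn out
  .....F
  ......
  .....F
  ....FT
  .....F

.....F
......
.....F
....FT
.....F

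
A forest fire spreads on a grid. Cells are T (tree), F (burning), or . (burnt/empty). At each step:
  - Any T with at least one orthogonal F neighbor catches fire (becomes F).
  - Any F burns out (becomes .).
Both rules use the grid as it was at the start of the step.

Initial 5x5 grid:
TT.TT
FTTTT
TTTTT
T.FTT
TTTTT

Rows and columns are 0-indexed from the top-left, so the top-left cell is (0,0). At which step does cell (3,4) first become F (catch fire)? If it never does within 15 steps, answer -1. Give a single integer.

Step 1: cell (3,4)='T' (+6 fires, +2 burnt)
Step 2: cell (3,4)='F' (+8 fires, +6 burnt)
  -> target ignites at step 2
Step 3: cell (3,4)='.' (+4 fires, +8 burnt)
Step 4: cell (3,4)='.' (+2 fires, +4 burnt)
Step 5: cell (3,4)='.' (+1 fires, +2 burnt)
Step 6: cell (3,4)='.' (+0 fires, +1 burnt)
  fire out at step 6

2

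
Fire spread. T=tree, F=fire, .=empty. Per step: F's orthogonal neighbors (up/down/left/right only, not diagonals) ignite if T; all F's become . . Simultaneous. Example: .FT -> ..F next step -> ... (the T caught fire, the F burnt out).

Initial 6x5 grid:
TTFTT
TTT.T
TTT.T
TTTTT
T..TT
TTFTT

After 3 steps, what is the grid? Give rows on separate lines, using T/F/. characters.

Step 1: 5 trees catch fire, 2 burn out
  TF.FT
  TTF.T
  TTT.T
  TTTTT
  T..TT
  TF.FT
Step 2: 7 trees catch fire, 5 burn out
  F...F
  TF..T
  TTF.T
  TTTTT
  T..FT
  F...F
Step 3: 7 trees catch fire, 7 burn out
  .....
  F...F
  TF..T
  TTFFT
  F...F
  .....

.....
F...F
TF..T
TTFFT
F...F
.....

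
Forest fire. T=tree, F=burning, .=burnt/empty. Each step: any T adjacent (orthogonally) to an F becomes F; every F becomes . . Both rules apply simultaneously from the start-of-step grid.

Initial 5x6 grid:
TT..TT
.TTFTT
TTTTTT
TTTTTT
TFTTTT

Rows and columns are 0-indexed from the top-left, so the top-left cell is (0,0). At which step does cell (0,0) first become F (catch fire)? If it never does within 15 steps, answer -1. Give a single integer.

Step 1: cell (0,0)='T' (+6 fires, +2 burnt)
Step 2: cell (0,0)='T' (+10 fires, +6 burnt)
Step 3: cell (0,0)='T' (+6 fires, +10 burnt)
Step 4: cell (0,0)='F' (+3 fires, +6 burnt)
  -> target ignites at step 4
Step 5: cell (0,0)='.' (+0 fires, +3 burnt)
  fire out at step 5

4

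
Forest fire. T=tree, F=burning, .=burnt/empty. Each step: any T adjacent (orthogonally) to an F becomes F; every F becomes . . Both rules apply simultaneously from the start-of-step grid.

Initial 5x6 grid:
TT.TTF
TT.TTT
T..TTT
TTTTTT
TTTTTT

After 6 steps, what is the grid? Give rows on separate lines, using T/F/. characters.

Step 1: 2 trees catch fire, 1 burn out
  TT.TF.
  TT.TTF
  T..TTT
  TTTTTT
  TTTTTT
Step 2: 3 trees catch fire, 2 burn out
  TT.F..
  TT.TF.
  T..TTF
  TTTTTT
  TTTTTT
Step 3: 3 trees catch fire, 3 burn out
  TT....
  TT.F..
  T..TF.
  TTTTTF
  TTTTTT
Step 4: 3 trees catch fire, 3 burn out
  TT....
  TT....
  T..F..
  TTTTF.
  TTTTTF
Step 5: 2 trees catch fire, 3 burn out
  TT....
  TT....
  T.....
  TTTF..
  TTTTF.
Step 6: 2 trees catch fire, 2 burn out
  TT....
  TT....
  T.....
  TTF...
  TTTF..

TT....
TT....
T.....
TTF...
TTTF..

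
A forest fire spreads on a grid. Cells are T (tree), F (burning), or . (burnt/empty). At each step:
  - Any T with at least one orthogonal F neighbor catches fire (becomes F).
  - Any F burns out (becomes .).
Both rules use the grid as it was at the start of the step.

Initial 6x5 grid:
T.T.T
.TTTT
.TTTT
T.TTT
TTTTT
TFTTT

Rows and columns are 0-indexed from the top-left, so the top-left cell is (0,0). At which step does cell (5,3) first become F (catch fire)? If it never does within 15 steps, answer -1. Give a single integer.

Step 1: cell (5,3)='T' (+3 fires, +1 burnt)
Step 2: cell (5,3)='F' (+3 fires, +3 burnt)
  -> target ignites at step 2
Step 3: cell (5,3)='.' (+4 fires, +3 burnt)
Step 4: cell (5,3)='.' (+3 fires, +4 burnt)
Step 5: cell (5,3)='.' (+4 fires, +3 burnt)
Step 6: cell (5,3)='.' (+4 fires, +4 burnt)
Step 7: cell (5,3)='.' (+1 fires, +4 burnt)
Step 8: cell (5,3)='.' (+1 fires, +1 burnt)
Step 9: cell (5,3)='.' (+0 fires, +1 burnt)
  fire out at step 9

2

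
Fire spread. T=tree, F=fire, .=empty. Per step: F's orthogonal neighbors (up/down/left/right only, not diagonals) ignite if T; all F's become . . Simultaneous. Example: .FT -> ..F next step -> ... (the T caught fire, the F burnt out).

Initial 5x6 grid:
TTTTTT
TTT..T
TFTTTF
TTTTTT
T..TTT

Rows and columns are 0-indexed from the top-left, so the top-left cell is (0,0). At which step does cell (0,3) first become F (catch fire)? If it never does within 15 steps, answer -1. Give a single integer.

Step 1: cell (0,3)='T' (+7 fires, +2 burnt)
Step 2: cell (0,3)='T' (+9 fires, +7 burnt)
Step 3: cell (0,3)='T' (+6 fires, +9 burnt)
Step 4: cell (0,3)='F' (+2 fires, +6 burnt)
  -> target ignites at step 4
Step 5: cell (0,3)='.' (+0 fires, +2 burnt)
  fire out at step 5

4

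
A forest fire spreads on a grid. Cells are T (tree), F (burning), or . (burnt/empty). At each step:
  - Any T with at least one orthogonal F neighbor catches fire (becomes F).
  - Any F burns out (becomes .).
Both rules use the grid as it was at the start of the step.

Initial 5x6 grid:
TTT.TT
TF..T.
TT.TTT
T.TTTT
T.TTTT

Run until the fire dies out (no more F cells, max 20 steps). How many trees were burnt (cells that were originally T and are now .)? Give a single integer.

Step 1: +3 fires, +1 burnt (F count now 3)
Step 2: +3 fires, +3 burnt (F count now 3)
Step 3: +1 fires, +3 burnt (F count now 1)
Step 4: +1 fires, +1 burnt (F count now 1)
Step 5: +0 fires, +1 burnt (F count now 0)
Fire out after step 5
Initially T: 22, now '.': 16
Total burnt (originally-T cells now '.'): 8

Answer: 8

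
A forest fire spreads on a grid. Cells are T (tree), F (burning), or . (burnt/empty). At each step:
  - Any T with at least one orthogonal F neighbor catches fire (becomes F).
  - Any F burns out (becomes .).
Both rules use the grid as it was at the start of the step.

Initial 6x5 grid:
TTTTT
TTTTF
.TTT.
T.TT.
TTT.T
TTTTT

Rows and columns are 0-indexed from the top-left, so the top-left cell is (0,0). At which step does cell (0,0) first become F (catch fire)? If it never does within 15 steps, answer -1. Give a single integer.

Step 1: cell (0,0)='T' (+2 fires, +1 burnt)
Step 2: cell (0,0)='T' (+3 fires, +2 burnt)
Step 3: cell (0,0)='T' (+4 fires, +3 burnt)
Step 4: cell (0,0)='T' (+4 fires, +4 burnt)
Step 5: cell (0,0)='F' (+2 fires, +4 burnt)
  -> target ignites at step 5
Step 6: cell (0,0)='.' (+2 fires, +2 burnt)
Step 7: cell (0,0)='.' (+3 fires, +2 burnt)
Step 8: cell (0,0)='.' (+3 fires, +3 burnt)
Step 9: cell (0,0)='.' (+1 fires, +3 burnt)
Step 10: cell (0,0)='.' (+0 fires, +1 burnt)
  fire out at step 10

5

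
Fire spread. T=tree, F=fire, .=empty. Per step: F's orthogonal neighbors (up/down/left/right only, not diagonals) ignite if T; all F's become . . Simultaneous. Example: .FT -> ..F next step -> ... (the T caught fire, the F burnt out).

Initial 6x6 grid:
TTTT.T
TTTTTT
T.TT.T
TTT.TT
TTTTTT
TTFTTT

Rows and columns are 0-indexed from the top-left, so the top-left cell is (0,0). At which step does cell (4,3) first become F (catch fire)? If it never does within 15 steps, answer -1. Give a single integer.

Step 1: cell (4,3)='T' (+3 fires, +1 burnt)
Step 2: cell (4,3)='F' (+5 fires, +3 burnt)
  -> target ignites at step 2
Step 3: cell (4,3)='.' (+5 fires, +5 burnt)
Step 4: cell (4,3)='.' (+5 fires, +5 burnt)
Step 5: cell (4,3)='.' (+5 fires, +5 burnt)
Step 6: cell (4,3)='.' (+5 fires, +5 burnt)
Step 7: cell (4,3)='.' (+2 fires, +5 burnt)
Step 8: cell (4,3)='.' (+1 fires, +2 burnt)
Step 9: cell (4,3)='.' (+0 fires, +1 burnt)
  fire out at step 9

2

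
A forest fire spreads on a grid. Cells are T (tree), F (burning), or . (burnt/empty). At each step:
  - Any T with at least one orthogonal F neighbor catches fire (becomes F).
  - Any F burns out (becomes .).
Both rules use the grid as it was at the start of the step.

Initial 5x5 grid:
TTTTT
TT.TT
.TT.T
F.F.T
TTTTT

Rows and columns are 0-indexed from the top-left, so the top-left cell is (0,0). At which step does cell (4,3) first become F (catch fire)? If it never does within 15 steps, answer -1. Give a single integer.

Step 1: cell (4,3)='T' (+3 fires, +2 burnt)
Step 2: cell (4,3)='F' (+3 fires, +3 burnt)
  -> target ignites at step 2
Step 3: cell (4,3)='.' (+2 fires, +3 burnt)
Step 4: cell (4,3)='.' (+3 fires, +2 burnt)
Step 5: cell (4,3)='.' (+3 fires, +3 burnt)
Step 6: cell (4,3)='.' (+2 fires, +3 burnt)
Step 7: cell (4,3)='.' (+2 fires, +2 burnt)
Step 8: cell (4,3)='.' (+0 fires, +2 burnt)
  fire out at step 8

2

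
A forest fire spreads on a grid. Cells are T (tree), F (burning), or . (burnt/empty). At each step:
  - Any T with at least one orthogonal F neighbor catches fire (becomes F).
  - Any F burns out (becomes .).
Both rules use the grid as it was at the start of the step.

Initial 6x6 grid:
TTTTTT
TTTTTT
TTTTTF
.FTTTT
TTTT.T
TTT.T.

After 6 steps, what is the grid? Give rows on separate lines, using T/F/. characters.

Step 1: 6 trees catch fire, 2 burn out
  TTTTTT
  TTTTTF
  TFTTF.
  ..FTTF
  TFTT.T
  TTT.T.
Step 2: 12 trees catch fire, 6 burn out
  TTTTTF
  TFTTF.
  F.FF..
  ...FF.
  F.FT.F
  TFT.T.
Step 3: 8 trees catch fire, 12 burn out
  TFTTF.
  F.FF..
  ......
  ......
  ...F..
  F.F.T.
Step 4: 3 trees catch fire, 8 burn out
  F.FF..
  ......
  ......
  ......
  ......
  ....T.
Step 5: 0 trees catch fire, 3 burn out
  ......
  ......
  ......
  ......
  ......
  ....T.
Step 6: 0 trees catch fire, 0 burn out
  ......
  ......
  ......
  ......
  ......
  ....T.

......
......
......
......
......
....T.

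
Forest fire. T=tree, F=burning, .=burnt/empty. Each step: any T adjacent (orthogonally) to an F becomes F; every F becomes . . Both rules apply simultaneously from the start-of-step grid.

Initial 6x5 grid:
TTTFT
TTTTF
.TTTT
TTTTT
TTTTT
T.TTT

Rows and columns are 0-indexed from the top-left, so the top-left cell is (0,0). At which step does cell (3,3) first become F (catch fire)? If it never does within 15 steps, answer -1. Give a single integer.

Step 1: cell (3,3)='T' (+4 fires, +2 burnt)
Step 2: cell (3,3)='T' (+4 fires, +4 burnt)
Step 3: cell (3,3)='F' (+5 fires, +4 burnt)
  -> target ignites at step 3
Step 4: cell (3,3)='.' (+5 fires, +5 burnt)
Step 5: cell (3,3)='.' (+3 fires, +5 burnt)
Step 6: cell (3,3)='.' (+3 fires, +3 burnt)
Step 7: cell (3,3)='.' (+1 fires, +3 burnt)
Step 8: cell (3,3)='.' (+1 fires, +1 burnt)
Step 9: cell (3,3)='.' (+0 fires, +1 burnt)
  fire out at step 9

3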